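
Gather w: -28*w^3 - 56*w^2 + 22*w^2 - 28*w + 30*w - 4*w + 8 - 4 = -28*w^3 - 34*w^2 - 2*w + 4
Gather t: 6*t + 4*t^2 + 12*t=4*t^2 + 18*t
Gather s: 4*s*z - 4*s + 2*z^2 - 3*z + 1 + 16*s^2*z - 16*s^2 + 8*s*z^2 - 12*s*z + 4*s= s^2*(16*z - 16) + s*(8*z^2 - 8*z) + 2*z^2 - 3*z + 1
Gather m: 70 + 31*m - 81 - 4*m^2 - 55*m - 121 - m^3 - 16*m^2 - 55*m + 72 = -m^3 - 20*m^2 - 79*m - 60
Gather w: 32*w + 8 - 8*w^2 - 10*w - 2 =-8*w^2 + 22*w + 6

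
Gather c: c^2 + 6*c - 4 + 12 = c^2 + 6*c + 8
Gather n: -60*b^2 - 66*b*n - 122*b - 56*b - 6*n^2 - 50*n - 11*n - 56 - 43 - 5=-60*b^2 - 178*b - 6*n^2 + n*(-66*b - 61) - 104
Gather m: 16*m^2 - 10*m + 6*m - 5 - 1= 16*m^2 - 4*m - 6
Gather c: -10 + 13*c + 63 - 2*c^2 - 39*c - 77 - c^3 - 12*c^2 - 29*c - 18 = -c^3 - 14*c^2 - 55*c - 42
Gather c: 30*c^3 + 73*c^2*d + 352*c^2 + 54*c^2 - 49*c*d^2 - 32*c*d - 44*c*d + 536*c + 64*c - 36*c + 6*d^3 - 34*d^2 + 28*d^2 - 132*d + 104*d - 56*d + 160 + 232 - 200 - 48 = 30*c^3 + c^2*(73*d + 406) + c*(-49*d^2 - 76*d + 564) + 6*d^3 - 6*d^2 - 84*d + 144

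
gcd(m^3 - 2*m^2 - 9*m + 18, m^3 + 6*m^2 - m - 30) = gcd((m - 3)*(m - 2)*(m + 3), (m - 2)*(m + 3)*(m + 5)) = m^2 + m - 6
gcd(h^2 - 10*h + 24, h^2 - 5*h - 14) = 1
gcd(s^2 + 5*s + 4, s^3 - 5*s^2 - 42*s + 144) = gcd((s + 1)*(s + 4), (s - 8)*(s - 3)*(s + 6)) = 1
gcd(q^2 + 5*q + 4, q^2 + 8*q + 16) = q + 4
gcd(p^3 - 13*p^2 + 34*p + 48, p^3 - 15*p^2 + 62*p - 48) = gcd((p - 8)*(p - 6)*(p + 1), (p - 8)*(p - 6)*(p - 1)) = p^2 - 14*p + 48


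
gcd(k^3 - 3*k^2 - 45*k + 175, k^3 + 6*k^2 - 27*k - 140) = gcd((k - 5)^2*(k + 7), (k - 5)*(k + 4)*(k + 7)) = k^2 + 2*k - 35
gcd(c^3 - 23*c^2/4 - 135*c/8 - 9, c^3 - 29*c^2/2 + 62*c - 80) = c - 8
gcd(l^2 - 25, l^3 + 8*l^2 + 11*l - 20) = l + 5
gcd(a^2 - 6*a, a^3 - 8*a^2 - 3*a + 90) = a - 6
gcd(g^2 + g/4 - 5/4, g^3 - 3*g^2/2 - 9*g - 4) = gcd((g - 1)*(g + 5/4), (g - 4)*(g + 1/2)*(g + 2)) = 1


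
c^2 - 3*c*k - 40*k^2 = (c - 8*k)*(c + 5*k)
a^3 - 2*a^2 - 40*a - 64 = (a - 8)*(a + 2)*(a + 4)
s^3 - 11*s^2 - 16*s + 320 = (s - 8)^2*(s + 5)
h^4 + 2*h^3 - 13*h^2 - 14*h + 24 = (h - 3)*(h - 1)*(h + 2)*(h + 4)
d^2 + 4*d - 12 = (d - 2)*(d + 6)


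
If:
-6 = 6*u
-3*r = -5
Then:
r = 5/3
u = -1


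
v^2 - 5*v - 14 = (v - 7)*(v + 2)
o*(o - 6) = o^2 - 6*o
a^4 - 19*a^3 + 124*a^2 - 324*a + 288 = (a - 8)*(a - 6)*(a - 3)*(a - 2)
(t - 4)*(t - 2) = t^2 - 6*t + 8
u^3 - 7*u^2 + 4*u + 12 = (u - 6)*(u - 2)*(u + 1)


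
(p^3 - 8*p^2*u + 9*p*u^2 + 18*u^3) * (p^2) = p^5 - 8*p^4*u + 9*p^3*u^2 + 18*p^2*u^3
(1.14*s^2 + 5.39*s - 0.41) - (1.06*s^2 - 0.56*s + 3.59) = 0.0799999999999998*s^2 + 5.95*s - 4.0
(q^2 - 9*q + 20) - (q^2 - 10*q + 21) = q - 1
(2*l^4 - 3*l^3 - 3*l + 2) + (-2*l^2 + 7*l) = 2*l^4 - 3*l^3 - 2*l^2 + 4*l + 2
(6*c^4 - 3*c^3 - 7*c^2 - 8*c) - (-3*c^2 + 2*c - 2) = 6*c^4 - 3*c^3 - 4*c^2 - 10*c + 2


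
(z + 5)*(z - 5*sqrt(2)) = z^2 - 5*sqrt(2)*z + 5*z - 25*sqrt(2)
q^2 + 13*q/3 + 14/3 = (q + 2)*(q + 7/3)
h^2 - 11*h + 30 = (h - 6)*(h - 5)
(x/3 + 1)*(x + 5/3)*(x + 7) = x^3/3 + 35*x^2/9 + 113*x/9 + 35/3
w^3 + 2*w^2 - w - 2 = (w - 1)*(w + 1)*(w + 2)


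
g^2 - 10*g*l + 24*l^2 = (g - 6*l)*(g - 4*l)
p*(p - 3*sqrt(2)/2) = p^2 - 3*sqrt(2)*p/2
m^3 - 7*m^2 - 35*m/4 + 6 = (m - 8)*(m - 1/2)*(m + 3/2)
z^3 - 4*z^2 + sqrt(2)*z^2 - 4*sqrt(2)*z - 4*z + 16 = (z - 4)*(z - sqrt(2))*(z + 2*sqrt(2))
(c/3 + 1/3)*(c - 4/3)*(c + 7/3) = c^3/3 + 2*c^2/3 - 19*c/27 - 28/27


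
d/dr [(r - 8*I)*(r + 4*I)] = 2*r - 4*I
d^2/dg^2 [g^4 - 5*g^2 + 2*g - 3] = 12*g^2 - 10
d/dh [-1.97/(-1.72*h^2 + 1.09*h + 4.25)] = (2.1473 - 6.7768*h)/(-1.72*h^2 + 1.09*h + 4.25)^2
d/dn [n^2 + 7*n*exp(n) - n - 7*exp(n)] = 7*n*exp(n) + 2*n - 1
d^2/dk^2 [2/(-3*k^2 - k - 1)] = 4*(9*k^2 + 3*k - (6*k + 1)^2 + 3)/(3*k^2 + k + 1)^3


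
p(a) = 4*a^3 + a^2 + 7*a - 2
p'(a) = 12*a^2 + 2*a + 7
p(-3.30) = -157.96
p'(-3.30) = 131.08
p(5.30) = 658.70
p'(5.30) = 354.68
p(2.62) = 95.14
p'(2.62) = 94.61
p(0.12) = -1.14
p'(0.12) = 7.41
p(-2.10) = -49.33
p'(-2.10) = 55.72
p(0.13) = -1.06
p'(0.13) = 7.46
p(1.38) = 20.08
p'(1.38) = 32.61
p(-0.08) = -2.56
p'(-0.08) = 6.92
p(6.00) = 940.00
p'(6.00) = 451.00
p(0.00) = -2.00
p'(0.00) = 7.00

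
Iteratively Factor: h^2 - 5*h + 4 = (h - 4)*(h - 1)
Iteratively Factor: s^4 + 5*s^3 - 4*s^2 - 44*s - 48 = (s + 2)*(s^3 + 3*s^2 - 10*s - 24) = (s + 2)*(s + 4)*(s^2 - s - 6) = (s - 3)*(s + 2)*(s + 4)*(s + 2)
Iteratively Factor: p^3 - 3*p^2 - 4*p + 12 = (p - 2)*(p^2 - p - 6) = (p - 3)*(p - 2)*(p + 2)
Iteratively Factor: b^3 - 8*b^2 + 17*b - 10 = (b - 2)*(b^2 - 6*b + 5) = (b - 2)*(b - 1)*(b - 5)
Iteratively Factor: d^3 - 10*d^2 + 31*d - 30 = (d - 5)*(d^2 - 5*d + 6) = (d - 5)*(d - 3)*(d - 2)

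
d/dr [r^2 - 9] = 2*r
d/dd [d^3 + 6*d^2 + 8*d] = 3*d^2 + 12*d + 8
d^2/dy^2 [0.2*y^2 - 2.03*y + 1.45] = 0.400000000000000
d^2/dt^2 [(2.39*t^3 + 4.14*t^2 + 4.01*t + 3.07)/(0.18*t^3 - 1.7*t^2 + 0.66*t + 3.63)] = (1.730952*t^6 - 0.924048000000013*t^5 - 27.859248*t^4 + 10.192948*t^3 + 211.6239*t^2 + 304.728138*t + 130.45494)/(0.005832*t^9 - 0.16524*t^8 + 1.624752*t^7 - 5.771924*t^6 - 0.707256000000001*t^5 + 31.838004*t^4 - 17.034138*t^3 - 62.458506*t^2 + 26.090262*t + 47.832147)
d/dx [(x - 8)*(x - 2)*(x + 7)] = 3*x^2 - 6*x - 54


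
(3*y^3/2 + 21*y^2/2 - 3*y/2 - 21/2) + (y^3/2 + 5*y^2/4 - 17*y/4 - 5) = 2*y^3 + 47*y^2/4 - 23*y/4 - 31/2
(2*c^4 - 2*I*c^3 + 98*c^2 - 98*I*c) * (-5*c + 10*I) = -10*c^5 + 30*I*c^4 - 470*c^3 + 1470*I*c^2 + 980*c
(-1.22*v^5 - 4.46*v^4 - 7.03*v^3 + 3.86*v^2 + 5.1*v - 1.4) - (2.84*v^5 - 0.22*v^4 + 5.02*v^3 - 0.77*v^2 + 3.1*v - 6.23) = -4.06*v^5 - 4.24*v^4 - 12.05*v^3 + 4.63*v^2 + 2.0*v + 4.83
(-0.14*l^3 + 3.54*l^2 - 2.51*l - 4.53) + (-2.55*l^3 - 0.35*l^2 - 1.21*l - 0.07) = -2.69*l^3 + 3.19*l^2 - 3.72*l - 4.6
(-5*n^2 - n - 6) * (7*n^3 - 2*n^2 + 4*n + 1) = -35*n^5 + 3*n^4 - 60*n^3 + 3*n^2 - 25*n - 6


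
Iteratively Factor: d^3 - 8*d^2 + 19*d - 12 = (d - 1)*(d^2 - 7*d + 12) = (d - 3)*(d - 1)*(d - 4)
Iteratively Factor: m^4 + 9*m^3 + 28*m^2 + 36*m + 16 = (m + 1)*(m^3 + 8*m^2 + 20*m + 16) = (m + 1)*(m + 2)*(m^2 + 6*m + 8) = (m + 1)*(m + 2)^2*(m + 4)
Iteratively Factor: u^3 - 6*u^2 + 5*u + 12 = (u - 4)*(u^2 - 2*u - 3) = (u - 4)*(u + 1)*(u - 3)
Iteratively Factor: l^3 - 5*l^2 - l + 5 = (l - 5)*(l^2 - 1) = (l - 5)*(l - 1)*(l + 1)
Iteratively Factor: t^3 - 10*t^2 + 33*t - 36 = (t - 3)*(t^2 - 7*t + 12) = (t - 3)^2*(t - 4)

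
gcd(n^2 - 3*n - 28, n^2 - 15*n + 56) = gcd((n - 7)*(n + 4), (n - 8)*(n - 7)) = n - 7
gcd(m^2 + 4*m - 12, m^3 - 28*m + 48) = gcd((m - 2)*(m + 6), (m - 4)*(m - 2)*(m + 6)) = m^2 + 4*m - 12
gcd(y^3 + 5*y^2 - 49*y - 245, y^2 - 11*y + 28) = y - 7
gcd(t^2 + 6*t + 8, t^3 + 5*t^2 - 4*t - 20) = t + 2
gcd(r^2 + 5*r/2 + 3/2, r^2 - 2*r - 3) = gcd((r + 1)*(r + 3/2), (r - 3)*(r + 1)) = r + 1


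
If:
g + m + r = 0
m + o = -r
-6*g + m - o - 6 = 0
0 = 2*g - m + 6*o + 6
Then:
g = 0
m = 6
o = 0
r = -6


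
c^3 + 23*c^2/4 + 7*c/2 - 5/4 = (c - 1/4)*(c + 1)*(c + 5)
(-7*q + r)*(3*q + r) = -21*q^2 - 4*q*r + r^2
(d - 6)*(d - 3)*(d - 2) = d^3 - 11*d^2 + 36*d - 36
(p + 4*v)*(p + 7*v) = p^2 + 11*p*v + 28*v^2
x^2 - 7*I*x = x*(x - 7*I)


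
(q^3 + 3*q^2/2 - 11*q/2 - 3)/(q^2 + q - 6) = q + 1/2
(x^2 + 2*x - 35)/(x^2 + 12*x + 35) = (x - 5)/(x + 5)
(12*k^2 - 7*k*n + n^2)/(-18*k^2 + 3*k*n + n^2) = (-4*k + n)/(6*k + n)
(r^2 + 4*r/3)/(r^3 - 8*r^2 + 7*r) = (r + 4/3)/(r^2 - 8*r + 7)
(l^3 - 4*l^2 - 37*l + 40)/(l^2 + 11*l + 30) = (l^2 - 9*l + 8)/(l + 6)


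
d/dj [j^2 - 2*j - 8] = 2*j - 2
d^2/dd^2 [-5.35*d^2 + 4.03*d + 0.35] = -10.7000000000000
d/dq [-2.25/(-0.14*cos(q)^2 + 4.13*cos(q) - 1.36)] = (0.63*cos(q) - 9.2925)*sin(q)/(0.14*cos(q)^2 - 4.13*cos(q) + 1.36)^2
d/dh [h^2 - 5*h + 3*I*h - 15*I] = 2*h - 5 + 3*I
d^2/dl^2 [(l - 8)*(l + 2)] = 2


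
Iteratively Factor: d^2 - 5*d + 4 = (d - 4)*(d - 1)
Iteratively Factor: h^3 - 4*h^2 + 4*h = (h - 2)*(h^2 - 2*h) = (h - 2)^2*(h)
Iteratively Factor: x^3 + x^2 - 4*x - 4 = (x + 2)*(x^2 - x - 2) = (x - 2)*(x + 2)*(x + 1)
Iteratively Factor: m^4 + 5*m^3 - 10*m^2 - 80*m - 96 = (m + 3)*(m^3 + 2*m^2 - 16*m - 32) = (m + 2)*(m + 3)*(m^2 - 16) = (m + 2)*(m + 3)*(m + 4)*(m - 4)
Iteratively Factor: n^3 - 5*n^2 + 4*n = (n - 1)*(n^2 - 4*n) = (n - 4)*(n - 1)*(n)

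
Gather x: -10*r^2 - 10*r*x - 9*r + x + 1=-10*r^2 - 9*r + x*(1 - 10*r) + 1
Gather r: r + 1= r + 1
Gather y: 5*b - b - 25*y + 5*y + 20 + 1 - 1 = 4*b - 20*y + 20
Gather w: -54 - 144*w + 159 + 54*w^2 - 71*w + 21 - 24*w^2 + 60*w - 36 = 30*w^2 - 155*w + 90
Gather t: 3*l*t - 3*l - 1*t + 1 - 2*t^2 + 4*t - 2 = -3*l - 2*t^2 + t*(3*l + 3) - 1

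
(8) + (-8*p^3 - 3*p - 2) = -8*p^3 - 3*p + 6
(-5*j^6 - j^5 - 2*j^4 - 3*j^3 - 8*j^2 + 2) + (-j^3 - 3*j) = -5*j^6 - j^5 - 2*j^4 - 4*j^3 - 8*j^2 - 3*j + 2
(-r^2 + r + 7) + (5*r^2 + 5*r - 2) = 4*r^2 + 6*r + 5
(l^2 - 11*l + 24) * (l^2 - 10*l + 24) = l^4 - 21*l^3 + 158*l^2 - 504*l + 576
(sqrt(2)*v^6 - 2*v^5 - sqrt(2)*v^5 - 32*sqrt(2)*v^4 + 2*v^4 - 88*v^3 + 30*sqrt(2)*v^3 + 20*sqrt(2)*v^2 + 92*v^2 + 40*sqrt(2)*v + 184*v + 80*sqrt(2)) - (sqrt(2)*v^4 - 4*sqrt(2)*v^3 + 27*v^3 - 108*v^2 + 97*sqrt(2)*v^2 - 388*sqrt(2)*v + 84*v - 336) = sqrt(2)*v^6 - 2*v^5 - sqrt(2)*v^5 - 33*sqrt(2)*v^4 + 2*v^4 - 115*v^3 + 34*sqrt(2)*v^3 - 77*sqrt(2)*v^2 + 200*v^2 + 100*v + 428*sqrt(2)*v + 80*sqrt(2) + 336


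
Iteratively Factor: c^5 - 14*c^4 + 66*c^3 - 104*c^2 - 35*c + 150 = (c - 5)*(c^4 - 9*c^3 + 21*c^2 + c - 30) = (c - 5)^2*(c^3 - 4*c^2 + c + 6) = (c - 5)^2*(c - 3)*(c^2 - c - 2) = (c - 5)^2*(c - 3)*(c + 1)*(c - 2)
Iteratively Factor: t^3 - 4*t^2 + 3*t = (t)*(t^2 - 4*t + 3) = t*(t - 3)*(t - 1)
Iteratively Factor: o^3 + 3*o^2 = (o)*(o^2 + 3*o) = o^2*(o + 3)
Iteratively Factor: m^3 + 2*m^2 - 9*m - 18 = (m - 3)*(m^2 + 5*m + 6) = (m - 3)*(m + 3)*(m + 2)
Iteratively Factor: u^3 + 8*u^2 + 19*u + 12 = (u + 4)*(u^2 + 4*u + 3) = (u + 1)*(u + 4)*(u + 3)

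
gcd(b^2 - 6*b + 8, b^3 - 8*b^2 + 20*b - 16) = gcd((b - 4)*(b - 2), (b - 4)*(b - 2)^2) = b^2 - 6*b + 8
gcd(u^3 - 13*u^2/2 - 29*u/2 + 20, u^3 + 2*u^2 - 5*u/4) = u + 5/2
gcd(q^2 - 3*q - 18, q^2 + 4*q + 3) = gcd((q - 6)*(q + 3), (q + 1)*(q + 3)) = q + 3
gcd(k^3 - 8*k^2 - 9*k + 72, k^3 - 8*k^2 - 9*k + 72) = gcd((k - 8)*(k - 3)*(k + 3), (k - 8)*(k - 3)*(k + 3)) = k^3 - 8*k^2 - 9*k + 72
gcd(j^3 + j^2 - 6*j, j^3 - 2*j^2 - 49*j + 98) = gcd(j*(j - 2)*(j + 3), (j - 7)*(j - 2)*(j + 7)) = j - 2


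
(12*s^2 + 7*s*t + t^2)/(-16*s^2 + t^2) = (-3*s - t)/(4*s - t)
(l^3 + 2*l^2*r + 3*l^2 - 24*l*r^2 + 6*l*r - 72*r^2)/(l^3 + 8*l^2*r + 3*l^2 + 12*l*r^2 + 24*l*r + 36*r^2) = (l - 4*r)/(l + 2*r)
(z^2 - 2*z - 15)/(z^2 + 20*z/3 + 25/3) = 3*(z^2 - 2*z - 15)/(3*z^2 + 20*z + 25)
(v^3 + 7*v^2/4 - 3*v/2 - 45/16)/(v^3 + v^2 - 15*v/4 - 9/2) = (v - 5/4)/(v - 2)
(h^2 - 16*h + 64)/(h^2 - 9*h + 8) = (h - 8)/(h - 1)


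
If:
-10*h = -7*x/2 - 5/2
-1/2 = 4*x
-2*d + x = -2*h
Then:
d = 23/160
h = 33/160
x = -1/8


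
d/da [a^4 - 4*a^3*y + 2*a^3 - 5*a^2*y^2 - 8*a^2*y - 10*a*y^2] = 4*a^3 - 12*a^2*y + 6*a^2 - 10*a*y^2 - 16*a*y - 10*y^2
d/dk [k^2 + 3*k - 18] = 2*k + 3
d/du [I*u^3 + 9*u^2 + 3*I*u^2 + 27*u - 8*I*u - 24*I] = 3*I*u^2 + 6*u*(3 + I) + 27 - 8*I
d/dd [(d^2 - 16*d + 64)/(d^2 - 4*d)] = 4*(3*d^2 - 32*d + 64)/(d^2*(d^2 - 8*d + 16))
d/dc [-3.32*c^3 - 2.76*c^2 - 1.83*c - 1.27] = -9.96*c^2 - 5.52*c - 1.83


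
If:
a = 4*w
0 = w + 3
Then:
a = -12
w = -3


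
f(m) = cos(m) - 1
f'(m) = -sin(m)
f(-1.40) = -0.83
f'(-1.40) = 0.99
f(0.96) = -0.43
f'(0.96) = -0.82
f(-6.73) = -0.10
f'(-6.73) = 0.43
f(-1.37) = -0.80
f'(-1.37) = 0.98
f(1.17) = -0.61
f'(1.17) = -0.92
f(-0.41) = -0.08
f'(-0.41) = 0.40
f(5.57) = -0.24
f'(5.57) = 0.65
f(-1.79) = -1.22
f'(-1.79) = 0.98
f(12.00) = -0.16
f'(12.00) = 0.54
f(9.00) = -1.91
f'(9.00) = -0.41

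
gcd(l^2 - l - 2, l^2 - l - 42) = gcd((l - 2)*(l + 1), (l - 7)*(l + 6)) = 1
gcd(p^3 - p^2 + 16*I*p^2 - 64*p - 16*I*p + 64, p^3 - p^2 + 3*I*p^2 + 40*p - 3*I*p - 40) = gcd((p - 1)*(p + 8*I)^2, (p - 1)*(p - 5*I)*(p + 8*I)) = p^2 + p*(-1 + 8*I) - 8*I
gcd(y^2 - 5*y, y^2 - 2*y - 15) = y - 5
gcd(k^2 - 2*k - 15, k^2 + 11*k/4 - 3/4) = k + 3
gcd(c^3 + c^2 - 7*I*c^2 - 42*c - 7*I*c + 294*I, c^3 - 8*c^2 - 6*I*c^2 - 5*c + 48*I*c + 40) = 1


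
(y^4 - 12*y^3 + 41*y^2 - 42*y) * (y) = y^5 - 12*y^4 + 41*y^3 - 42*y^2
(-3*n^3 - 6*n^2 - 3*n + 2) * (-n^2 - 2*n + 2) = 3*n^5 + 12*n^4 + 9*n^3 - 8*n^2 - 10*n + 4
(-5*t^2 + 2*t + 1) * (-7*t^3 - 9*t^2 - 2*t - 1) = 35*t^5 + 31*t^4 - 15*t^3 - 8*t^2 - 4*t - 1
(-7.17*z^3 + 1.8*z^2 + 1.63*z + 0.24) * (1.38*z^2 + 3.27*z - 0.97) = -9.8946*z^5 - 20.9619*z^4 + 15.0903*z^3 + 3.9153*z^2 - 0.7963*z - 0.2328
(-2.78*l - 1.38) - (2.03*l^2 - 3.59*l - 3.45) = -2.03*l^2 + 0.81*l + 2.07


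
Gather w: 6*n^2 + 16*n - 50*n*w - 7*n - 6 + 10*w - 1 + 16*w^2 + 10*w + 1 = 6*n^2 + 9*n + 16*w^2 + w*(20 - 50*n) - 6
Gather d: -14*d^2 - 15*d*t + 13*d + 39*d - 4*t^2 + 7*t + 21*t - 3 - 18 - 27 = -14*d^2 + d*(52 - 15*t) - 4*t^2 + 28*t - 48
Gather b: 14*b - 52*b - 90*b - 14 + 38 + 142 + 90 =256 - 128*b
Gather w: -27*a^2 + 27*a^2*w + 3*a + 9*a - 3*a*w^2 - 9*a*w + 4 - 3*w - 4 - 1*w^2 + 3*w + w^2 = -27*a^2 - 3*a*w^2 + 12*a + w*(27*a^2 - 9*a)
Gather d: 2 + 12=14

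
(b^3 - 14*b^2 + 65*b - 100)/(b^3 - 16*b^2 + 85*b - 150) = (b - 4)/(b - 6)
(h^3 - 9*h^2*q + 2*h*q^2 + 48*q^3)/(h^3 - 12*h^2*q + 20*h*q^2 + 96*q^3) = (-h + 3*q)/(-h + 6*q)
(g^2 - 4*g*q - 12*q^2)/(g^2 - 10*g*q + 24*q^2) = (-g - 2*q)/(-g + 4*q)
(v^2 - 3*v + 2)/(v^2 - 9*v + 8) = (v - 2)/(v - 8)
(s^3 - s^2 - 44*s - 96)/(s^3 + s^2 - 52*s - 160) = (s + 3)/(s + 5)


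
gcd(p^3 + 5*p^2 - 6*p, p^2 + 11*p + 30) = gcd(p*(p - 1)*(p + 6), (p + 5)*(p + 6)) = p + 6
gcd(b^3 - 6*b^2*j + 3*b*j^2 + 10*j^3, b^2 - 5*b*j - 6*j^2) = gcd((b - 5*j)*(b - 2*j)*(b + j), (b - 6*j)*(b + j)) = b + j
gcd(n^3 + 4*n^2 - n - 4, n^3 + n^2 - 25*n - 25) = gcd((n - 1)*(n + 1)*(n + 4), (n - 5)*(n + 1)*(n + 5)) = n + 1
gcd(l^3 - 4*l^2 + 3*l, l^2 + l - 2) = l - 1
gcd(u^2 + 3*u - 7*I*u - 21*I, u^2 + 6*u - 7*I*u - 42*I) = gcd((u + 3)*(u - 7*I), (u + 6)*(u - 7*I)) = u - 7*I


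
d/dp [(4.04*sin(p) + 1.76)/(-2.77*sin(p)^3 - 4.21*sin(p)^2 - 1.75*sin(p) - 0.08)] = (22.3816*sin(p)^3 + 31.634*sin(p)^2 + 14.8192*sin(p) + 2.7568)*cos(p)/(7.6729*sin(p)^6 + 23.3234*sin(p)^5 + 27.4191*sin(p)^4 + 15.1782*sin(p)^3 + 3.7361*sin(p)^2 + 0.28*sin(p) + 0.0064)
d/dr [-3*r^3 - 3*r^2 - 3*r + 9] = -9*r^2 - 6*r - 3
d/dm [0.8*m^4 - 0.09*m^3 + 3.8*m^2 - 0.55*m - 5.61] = 3.2*m^3 - 0.27*m^2 + 7.6*m - 0.55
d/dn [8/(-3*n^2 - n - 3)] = 8*(6*n + 1)/(3*n^2 + n + 3)^2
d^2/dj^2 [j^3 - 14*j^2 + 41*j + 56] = 6*j - 28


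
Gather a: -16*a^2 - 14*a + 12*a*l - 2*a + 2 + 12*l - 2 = -16*a^2 + a*(12*l - 16) + 12*l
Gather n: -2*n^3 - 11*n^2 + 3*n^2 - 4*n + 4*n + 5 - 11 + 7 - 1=-2*n^3 - 8*n^2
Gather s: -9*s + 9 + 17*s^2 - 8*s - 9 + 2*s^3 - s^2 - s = 2*s^3 + 16*s^2 - 18*s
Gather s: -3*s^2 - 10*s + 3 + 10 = -3*s^2 - 10*s + 13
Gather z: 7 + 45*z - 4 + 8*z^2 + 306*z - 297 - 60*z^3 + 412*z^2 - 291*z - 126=-60*z^3 + 420*z^2 + 60*z - 420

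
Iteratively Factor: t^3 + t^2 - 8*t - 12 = (t + 2)*(t^2 - t - 6) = (t + 2)^2*(t - 3)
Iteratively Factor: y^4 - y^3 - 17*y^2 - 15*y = (y)*(y^3 - y^2 - 17*y - 15) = y*(y - 5)*(y^2 + 4*y + 3) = y*(y - 5)*(y + 1)*(y + 3)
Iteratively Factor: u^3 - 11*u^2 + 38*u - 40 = (u - 2)*(u^2 - 9*u + 20) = (u - 5)*(u - 2)*(u - 4)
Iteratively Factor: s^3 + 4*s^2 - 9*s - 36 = (s + 4)*(s^2 - 9) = (s - 3)*(s + 4)*(s + 3)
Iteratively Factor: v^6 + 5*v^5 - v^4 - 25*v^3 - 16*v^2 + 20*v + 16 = (v + 1)*(v^5 + 4*v^4 - 5*v^3 - 20*v^2 + 4*v + 16) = (v - 2)*(v + 1)*(v^4 + 6*v^3 + 7*v^2 - 6*v - 8) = (v - 2)*(v + 1)^2*(v^3 + 5*v^2 + 2*v - 8) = (v - 2)*(v - 1)*(v + 1)^2*(v^2 + 6*v + 8) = (v - 2)*(v - 1)*(v + 1)^2*(v + 2)*(v + 4)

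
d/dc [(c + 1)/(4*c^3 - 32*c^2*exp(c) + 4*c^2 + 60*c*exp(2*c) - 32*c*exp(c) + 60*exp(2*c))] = (4*c*exp(c) - c - 15*exp(2*c) + 4*exp(c))/(2*(c^4 - 16*c^3*exp(c) + 94*c^2*exp(2*c) - 240*c*exp(3*c) + 225*exp(4*c)))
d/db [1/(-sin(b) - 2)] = cos(b)/(sin(b) + 2)^2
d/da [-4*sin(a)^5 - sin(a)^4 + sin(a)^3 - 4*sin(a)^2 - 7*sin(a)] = (-20*sin(a)^4 - 4*sin(a)^3 + 3*sin(a)^2 - 8*sin(a) - 7)*cos(a)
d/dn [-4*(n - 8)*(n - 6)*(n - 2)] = -12*n^2 + 128*n - 304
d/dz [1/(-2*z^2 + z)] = (4*z - 1)/(z^2*(2*z - 1)^2)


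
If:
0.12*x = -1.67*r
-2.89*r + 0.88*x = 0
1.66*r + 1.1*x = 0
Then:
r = 0.00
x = 0.00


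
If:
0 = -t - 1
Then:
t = -1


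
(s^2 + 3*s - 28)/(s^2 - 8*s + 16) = (s + 7)/(s - 4)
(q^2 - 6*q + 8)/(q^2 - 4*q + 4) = (q - 4)/(q - 2)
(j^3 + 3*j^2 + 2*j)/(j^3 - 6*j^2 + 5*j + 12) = j*(j + 2)/(j^2 - 7*j + 12)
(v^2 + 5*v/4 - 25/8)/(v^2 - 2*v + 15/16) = 2*(2*v + 5)/(4*v - 3)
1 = 1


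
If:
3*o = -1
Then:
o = -1/3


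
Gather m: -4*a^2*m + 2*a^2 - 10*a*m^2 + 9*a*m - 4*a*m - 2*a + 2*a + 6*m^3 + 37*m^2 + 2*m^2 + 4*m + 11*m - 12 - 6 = 2*a^2 + 6*m^3 + m^2*(39 - 10*a) + m*(-4*a^2 + 5*a + 15) - 18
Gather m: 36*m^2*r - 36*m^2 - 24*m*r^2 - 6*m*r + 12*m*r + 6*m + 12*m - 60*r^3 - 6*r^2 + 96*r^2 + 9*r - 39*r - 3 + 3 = m^2*(36*r - 36) + m*(-24*r^2 + 6*r + 18) - 60*r^3 + 90*r^2 - 30*r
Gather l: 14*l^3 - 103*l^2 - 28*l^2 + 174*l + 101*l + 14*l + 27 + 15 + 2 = 14*l^3 - 131*l^2 + 289*l + 44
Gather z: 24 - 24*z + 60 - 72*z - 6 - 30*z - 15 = 63 - 126*z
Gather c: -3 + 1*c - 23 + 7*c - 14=8*c - 40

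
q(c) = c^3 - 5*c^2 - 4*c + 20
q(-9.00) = -1078.00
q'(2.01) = -11.98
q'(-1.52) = 18.13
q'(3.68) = -0.17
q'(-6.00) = 164.00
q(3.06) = -10.41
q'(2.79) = -8.55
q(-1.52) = 11.02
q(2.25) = -2.92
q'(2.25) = -11.31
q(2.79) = -8.36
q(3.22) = -11.34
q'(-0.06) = -3.39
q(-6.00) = -352.00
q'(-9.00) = 329.00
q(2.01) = -0.12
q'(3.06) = -6.51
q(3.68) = -12.60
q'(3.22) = -5.09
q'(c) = 3*c^2 - 10*c - 4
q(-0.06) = 20.22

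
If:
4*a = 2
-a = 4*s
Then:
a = 1/2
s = -1/8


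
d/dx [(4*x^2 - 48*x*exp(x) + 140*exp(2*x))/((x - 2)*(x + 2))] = 8*(-6*x^3*exp(x) + 35*x^2*exp(2*x) + 6*x^2*exp(x) - 35*x*exp(2*x) + 24*x*exp(x) - 4*x - 140*exp(2*x) + 24*exp(x))/(x^4 - 8*x^2 + 16)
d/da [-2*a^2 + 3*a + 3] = 3 - 4*a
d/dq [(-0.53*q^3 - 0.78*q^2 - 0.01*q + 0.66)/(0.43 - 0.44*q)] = (0.4664*q^3 - 0.3405*q^2 - 0.6708*q + 0.2861)/(0.1936*q^2 - 0.3784*q + 0.1849)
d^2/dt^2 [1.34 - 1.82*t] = 0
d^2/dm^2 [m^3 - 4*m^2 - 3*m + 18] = 6*m - 8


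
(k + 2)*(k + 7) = k^2 + 9*k + 14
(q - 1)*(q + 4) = q^2 + 3*q - 4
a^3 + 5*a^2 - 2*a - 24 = (a - 2)*(a + 3)*(a + 4)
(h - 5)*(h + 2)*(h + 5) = h^3 + 2*h^2 - 25*h - 50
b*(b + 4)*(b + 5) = b^3 + 9*b^2 + 20*b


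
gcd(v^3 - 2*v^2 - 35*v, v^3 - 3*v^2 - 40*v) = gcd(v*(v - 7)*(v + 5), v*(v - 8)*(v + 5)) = v^2 + 5*v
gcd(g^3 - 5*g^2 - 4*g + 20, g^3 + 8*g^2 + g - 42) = g - 2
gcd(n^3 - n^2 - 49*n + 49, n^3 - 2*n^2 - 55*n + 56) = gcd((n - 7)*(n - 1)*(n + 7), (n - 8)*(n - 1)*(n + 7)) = n^2 + 6*n - 7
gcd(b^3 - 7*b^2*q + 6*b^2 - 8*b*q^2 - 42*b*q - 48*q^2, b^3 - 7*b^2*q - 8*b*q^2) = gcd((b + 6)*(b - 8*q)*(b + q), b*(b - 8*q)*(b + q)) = -b^2 + 7*b*q + 8*q^2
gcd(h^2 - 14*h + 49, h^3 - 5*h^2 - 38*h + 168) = h - 7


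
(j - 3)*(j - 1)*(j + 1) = j^3 - 3*j^2 - j + 3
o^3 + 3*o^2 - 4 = (o - 1)*(o + 2)^2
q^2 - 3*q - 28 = (q - 7)*(q + 4)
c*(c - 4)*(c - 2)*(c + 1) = c^4 - 5*c^3 + 2*c^2 + 8*c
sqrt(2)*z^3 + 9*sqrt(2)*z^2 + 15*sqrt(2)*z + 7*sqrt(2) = (z + 1)*(z + 7)*(sqrt(2)*z + sqrt(2))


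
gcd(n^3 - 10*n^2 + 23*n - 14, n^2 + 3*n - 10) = n - 2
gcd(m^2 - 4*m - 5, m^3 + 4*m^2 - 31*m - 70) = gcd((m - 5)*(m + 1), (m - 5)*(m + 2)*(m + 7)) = m - 5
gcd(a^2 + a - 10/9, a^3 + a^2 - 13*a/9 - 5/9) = a + 5/3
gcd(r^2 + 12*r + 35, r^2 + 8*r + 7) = r + 7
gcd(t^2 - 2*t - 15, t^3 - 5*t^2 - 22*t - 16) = 1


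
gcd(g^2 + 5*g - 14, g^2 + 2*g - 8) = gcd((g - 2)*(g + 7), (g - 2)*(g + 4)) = g - 2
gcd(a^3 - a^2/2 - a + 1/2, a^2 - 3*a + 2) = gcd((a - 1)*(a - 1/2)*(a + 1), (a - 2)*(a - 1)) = a - 1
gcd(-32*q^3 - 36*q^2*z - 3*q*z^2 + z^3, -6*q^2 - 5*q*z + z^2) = q + z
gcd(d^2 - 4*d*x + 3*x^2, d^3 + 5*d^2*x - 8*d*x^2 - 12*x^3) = 1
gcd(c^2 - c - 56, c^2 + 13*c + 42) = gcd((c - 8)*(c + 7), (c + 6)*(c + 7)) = c + 7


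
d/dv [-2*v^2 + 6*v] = 6 - 4*v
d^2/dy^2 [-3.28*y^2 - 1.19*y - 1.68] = -6.56000000000000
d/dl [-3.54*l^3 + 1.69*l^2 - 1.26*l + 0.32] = -10.62*l^2 + 3.38*l - 1.26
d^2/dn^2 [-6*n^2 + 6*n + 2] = -12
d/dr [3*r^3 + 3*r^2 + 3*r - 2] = 9*r^2 + 6*r + 3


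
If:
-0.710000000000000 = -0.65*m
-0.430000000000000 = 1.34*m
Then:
No Solution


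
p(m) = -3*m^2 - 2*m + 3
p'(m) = -6*m - 2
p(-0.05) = 3.09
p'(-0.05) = -1.70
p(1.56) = -7.42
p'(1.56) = -11.36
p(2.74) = -25.00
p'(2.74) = -18.44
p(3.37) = -37.81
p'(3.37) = -22.22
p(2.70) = -24.27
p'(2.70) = -18.20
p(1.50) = -6.75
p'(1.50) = -11.00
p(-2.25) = -7.69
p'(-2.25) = 11.50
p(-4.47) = -48.00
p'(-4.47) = 24.82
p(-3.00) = -18.00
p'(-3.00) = 16.00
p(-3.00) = -18.00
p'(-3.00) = 16.00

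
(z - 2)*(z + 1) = z^2 - z - 2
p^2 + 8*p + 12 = (p + 2)*(p + 6)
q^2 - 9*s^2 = (q - 3*s)*(q + 3*s)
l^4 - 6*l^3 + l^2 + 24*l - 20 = (l - 5)*(l - 2)*(l - 1)*(l + 2)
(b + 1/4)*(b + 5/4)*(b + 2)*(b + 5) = b^4 + 17*b^3/2 + 333*b^2/16 + 275*b/16 + 25/8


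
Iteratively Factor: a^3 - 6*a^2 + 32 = (a + 2)*(a^2 - 8*a + 16) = (a - 4)*(a + 2)*(a - 4)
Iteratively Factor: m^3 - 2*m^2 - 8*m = (m - 4)*(m^2 + 2*m) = m*(m - 4)*(m + 2)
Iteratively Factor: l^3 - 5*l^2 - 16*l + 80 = (l - 4)*(l^2 - l - 20) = (l - 5)*(l - 4)*(l + 4)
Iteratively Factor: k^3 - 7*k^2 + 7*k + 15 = (k + 1)*(k^2 - 8*k + 15) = (k - 3)*(k + 1)*(k - 5)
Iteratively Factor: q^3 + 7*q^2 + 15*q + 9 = (q + 3)*(q^2 + 4*q + 3) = (q + 1)*(q + 3)*(q + 3)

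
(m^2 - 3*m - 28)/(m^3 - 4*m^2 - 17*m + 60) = (m - 7)/(m^2 - 8*m + 15)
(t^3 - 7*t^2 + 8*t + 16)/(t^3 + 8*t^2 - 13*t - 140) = (t^2 - 3*t - 4)/(t^2 + 12*t + 35)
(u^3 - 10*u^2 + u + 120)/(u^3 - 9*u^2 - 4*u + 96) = (u - 5)/(u - 4)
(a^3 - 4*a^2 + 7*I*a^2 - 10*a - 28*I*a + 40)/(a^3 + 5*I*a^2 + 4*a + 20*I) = (a - 4)/(a - 2*I)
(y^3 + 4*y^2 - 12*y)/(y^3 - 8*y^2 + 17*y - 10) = y*(y + 6)/(y^2 - 6*y + 5)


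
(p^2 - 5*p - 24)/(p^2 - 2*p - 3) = (-p^2 + 5*p + 24)/(-p^2 + 2*p + 3)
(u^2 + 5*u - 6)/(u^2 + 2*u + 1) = (u^2 + 5*u - 6)/(u^2 + 2*u + 1)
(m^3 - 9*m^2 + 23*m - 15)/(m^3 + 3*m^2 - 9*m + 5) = (m^2 - 8*m + 15)/(m^2 + 4*m - 5)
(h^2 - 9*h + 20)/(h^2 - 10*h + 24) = (h - 5)/(h - 6)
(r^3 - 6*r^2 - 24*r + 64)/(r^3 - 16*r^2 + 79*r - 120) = (r^2 + 2*r - 8)/(r^2 - 8*r + 15)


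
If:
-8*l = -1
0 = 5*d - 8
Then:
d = 8/5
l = 1/8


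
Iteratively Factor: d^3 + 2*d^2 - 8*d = (d + 4)*(d^2 - 2*d) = d*(d + 4)*(d - 2)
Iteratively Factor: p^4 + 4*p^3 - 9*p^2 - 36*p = (p + 4)*(p^3 - 9*p) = (p + 3)*(p + 4)*(p^2 - 3*p) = (p - 3)*(p + 3)*(p + 4)*(p)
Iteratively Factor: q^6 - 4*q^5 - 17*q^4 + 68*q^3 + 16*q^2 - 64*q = (q - 4)*(q^5 - 17*q^3 + 16*q) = (q - 4)*(q - 1)*(q^4 + q^3 - 16*q^2 - 16*q) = (q - 4)*(q - 1)*(q + 1)*(q^3 - 16*q) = (q - 4)*(q - 1)*(q + 1)*(q + 4)*(q^2 - 4*q) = q*(q - 4)*(q - 1)*(q + 1)*(q + 4)*(q - 4)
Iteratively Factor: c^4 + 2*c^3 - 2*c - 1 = (c + 1)*(c^3 + c^2 - c - 1) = (c - 1)*(c + 1)*(c^2 + 2*c + 1) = (c - 1)*(c + 1)^2*(c + 1)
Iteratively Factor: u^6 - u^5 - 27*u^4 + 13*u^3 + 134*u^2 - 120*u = (u)*(u^5 - u^4 - 27*u^3 + 13*u^2 + 134*u - 120) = u*(u - 2)*(u^4 + u^3 - 25*u^2 - 37*u + 60) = u*(u - 2)*(u - 1)*(u^3 + 2*u^2 - 23*u - 60) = u*(u - 5)*(u - 2)*(u - 1)*(u^2 + 7*u + 12) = u*(u - 5)*(u - 2)*(u - 1)*(u + 3)*(u + 4)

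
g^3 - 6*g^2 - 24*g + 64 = (g - 8)*(g - 2)*(g + 4)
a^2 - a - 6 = (a - 3)*(a + 2)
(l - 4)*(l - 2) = l^2 - 6*l + 8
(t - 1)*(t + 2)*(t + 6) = t^3 + 7*t^2 + 4*t - 12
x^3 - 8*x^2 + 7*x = x*(x - 7)*(x - 1)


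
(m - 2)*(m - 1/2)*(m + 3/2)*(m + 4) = m^4 + 3*m^3 - 27*m^2/4 - 19*m/2 + 6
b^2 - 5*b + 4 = (b - 4)*(b - 1)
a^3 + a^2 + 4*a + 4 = (a + 1)*(a - 2*I)*(a + 2*I)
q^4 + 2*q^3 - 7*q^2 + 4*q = q*(q - 1)^2*(q + 4)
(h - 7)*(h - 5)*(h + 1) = h^3 - 11*h^2 + 23*h + 35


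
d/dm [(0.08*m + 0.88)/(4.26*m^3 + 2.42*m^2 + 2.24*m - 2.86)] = (0.3408*m^3 + 0.1936*m^2 + 0.1792*m - (0.08*m + 0.88)*(12.78*m^2 + 4.84*m + 2.24) - 0.2288)/(4.26*m^3 + 2.42*m^2 + 2.24*m - 2.86)^2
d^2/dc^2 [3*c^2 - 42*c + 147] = 6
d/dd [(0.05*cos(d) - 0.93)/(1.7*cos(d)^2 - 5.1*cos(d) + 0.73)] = (0.085*cos(d)^2 - 3.162*cos(d) + 4.7065)*sin(d)/(2.89*cos(d)^4 - 17.34*cos(d)^3 + 28.492*cos(d)^2 - 7.446*cos(d) + 0.5329)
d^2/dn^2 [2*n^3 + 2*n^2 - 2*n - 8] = 12*n + 4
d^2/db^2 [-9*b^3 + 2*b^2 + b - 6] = 4 - 54*b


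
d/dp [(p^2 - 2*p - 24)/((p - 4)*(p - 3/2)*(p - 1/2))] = 4*(-4*p^4 + 16*p^3 + 275*p^2 - 1176*p + 864)/(16*p^6 - 192*p^5 + 856*p^4 - 1776*p^3 + 1801*p^2 - 840*p + 144)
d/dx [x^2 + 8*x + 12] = 2*x + 8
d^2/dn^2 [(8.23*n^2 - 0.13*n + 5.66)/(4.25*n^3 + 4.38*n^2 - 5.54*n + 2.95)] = (297.30875*n^6 - 14.0887499999999*n^5 + 2374.9374*n^4 + 629.499198*n^3 - 766.566456*n^2 - 1239.741312*n + 340.157162)/(76.765625*n^9 + 237.34125*n^8 - 55.59765*n^7 - 374.881803*n^6 + 401.958672*n^5 + 156.323064*n^4 - 488.568629*n^3 + 385.97151*n^2 - 144.63555*n + 25.672375)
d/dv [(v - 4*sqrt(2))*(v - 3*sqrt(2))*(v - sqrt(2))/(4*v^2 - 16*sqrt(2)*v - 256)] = (v^4 - 8*sqrt(2)*v^3 - 166*v^2 + 1072*sqrt(2)*v - 2624)/(4*(v^4 - 8*sqrt(2)*v^3 - 96*v^2 + 512*sqrt(2)*v + 4096))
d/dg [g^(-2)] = -2/g^3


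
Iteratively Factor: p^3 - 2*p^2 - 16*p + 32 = (p + 4)*(p^2 - 6*p + 8) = (p - 4)*(p + 4)*(p - 2)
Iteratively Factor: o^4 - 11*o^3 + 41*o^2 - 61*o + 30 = (o - 1)*(o^3 - 10*o^2 + 31*o - 30) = (o - 3)*(o - 1)*(o^2 - 7*o + 10) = (o - 5)*(o - 3)*(o - 1)*(o - 2)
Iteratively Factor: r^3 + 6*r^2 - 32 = (r + 4)*(r^2 + 2*r - 8) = (r - 2)*(r + 4)*(r + 4)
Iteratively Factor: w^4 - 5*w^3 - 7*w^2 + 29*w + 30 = (w - 3)*(w^3 - 2*w^2 - 13*w - 10) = (w - 3)*(w + 2)*(w^2 - 4*w - 5) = (w - 3)*(w + 1)*(w + 2)*(w - 5)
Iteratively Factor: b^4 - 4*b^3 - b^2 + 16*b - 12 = (b + 2)*(b^3 - 6*b^2 + 11*b - 6) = (b - 1)*(b + 2)*(b^2 - 5*b + 6) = (b - 3)*(b - 1)*(b + 2)*(b - 2)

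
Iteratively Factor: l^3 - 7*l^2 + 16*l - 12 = (l - 3)*(l^2 - 4*l + 4) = (l - 3)*(l - 2)*(l - 2)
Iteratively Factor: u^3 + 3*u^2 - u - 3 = (u - 1)*(u^2 + 4*u + 3) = (u - 1)*(u + 1)*(u + 3)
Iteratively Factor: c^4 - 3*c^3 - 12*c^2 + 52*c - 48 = (c - 3)*(c^3 - 12*c + 16) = (c - 3)*(c - 2)*(c^2 + 2*c - 8) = (c - 3)*(c - 2)^2*(c + 4)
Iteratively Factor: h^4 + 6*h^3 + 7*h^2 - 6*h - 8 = (h + 4)*(h^3 + 2*h^2 - h - 2) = (h - 1)*(h + 4)*(h^2 + 3*h + 2) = (h - 1)*(h + 1)*(h + 4)*(h + 2)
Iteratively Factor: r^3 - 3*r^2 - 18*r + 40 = (r - 2)*(r^2 - r - 20) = (r - 5)*(r - 2)*(r + 4)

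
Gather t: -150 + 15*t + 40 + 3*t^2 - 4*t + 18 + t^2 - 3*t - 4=4*t^2 + 8*t - 96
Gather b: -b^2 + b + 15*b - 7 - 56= -b^2 + 16*b - 63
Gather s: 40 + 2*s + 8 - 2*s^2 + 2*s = -2*s^2 + 4*s + 48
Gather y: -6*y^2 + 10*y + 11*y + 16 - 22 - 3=-6*y^2 + 21*y - 9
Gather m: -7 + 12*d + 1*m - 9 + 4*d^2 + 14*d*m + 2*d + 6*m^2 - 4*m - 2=4*d^2 + 14*d + 6*m^2 + m*(14*d - 3) - 18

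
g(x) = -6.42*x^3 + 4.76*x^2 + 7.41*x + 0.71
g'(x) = -19.26*x^2 + 9.52*x + 7.41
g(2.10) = -22.19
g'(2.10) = -57.53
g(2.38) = -41.24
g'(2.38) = -79.03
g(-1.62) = 28.49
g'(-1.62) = -58.56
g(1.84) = -9.53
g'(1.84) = -40.28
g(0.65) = 5.77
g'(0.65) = 5.46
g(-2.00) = 56.29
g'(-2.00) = -88.67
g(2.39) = -42.04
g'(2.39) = -79.85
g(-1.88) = 46.26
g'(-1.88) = -78.56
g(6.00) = -1170.19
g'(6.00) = -628.83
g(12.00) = -10318.69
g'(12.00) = -2651.79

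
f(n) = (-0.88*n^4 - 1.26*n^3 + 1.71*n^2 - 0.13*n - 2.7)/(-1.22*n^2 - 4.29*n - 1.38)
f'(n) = (2.44*n + 4.29)*(-0.88*n^4 - 1.26*n^3 + 1.71*n^2 - 0.13*n - 2.7)/(-1.22*n^2 - 4.29*n - 1.38)^2 + (-3.52*n^3 - 3.78*n^2 + 3.42*n - 0.13)/(-1.22*n^2 - 4.29*n - 1.38) = (2.1472*n^5 + 12.8628*n^4 + 15.6684*n^3 - 2.2781*n^2 - 11.3076*n - 11.4036)/(1.4884*n^4 + 10.4676*n^3 + 21.7713*n^2 + 11.8404*n + 1.9044)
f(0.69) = 0.53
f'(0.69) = -0.49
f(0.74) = 0.50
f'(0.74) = -0.38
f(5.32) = 14.47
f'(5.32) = 6.28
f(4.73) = 11.00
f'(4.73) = 5.45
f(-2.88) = -21.71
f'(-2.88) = 119.36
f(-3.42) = 53.43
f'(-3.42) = 134.86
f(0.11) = 1.44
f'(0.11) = -3.63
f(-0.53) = -3.69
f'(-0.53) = -24.57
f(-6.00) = 41.34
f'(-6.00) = -8.98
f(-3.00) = -47.41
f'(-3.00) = 380.96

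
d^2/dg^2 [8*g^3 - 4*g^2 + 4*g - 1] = 48*g - 8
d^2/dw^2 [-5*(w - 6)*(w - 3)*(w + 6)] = 30 - 30*w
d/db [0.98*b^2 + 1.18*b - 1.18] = 1.96*b + 1.18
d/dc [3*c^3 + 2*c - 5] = 9*c^2 + 2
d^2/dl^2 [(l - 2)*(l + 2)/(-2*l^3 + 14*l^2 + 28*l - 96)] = (-l^3 - 6*l^2 - 42*l + 22)/(l^6 - 15*l^5 + 3*l^4 + 595*l^3 - 72*l^2 - 8640*l - 13824)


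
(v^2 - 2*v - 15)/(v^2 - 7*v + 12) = (v^2 - 2*v - 15)/(v^2 - 7*v + 12)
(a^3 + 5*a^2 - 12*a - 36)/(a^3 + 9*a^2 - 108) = (a + 2)/(a + 6)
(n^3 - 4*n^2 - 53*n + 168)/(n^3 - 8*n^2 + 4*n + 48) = (n^3 - 4*n^2 - 53*n + 168)/(n^3 - 8*n^2 + 4*n + 48)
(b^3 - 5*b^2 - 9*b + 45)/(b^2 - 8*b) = (b^3 - 5*b^2 - 9*b + 45)/(b*(b - 8))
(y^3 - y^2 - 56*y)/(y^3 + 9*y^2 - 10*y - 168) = y*(y - 8)/(y^2 + 2*y - 24)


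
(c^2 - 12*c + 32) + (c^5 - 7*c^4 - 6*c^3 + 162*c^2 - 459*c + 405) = c^5 - 7*c^4 - 6*c^3 + 163*c^2 - 471*c + 437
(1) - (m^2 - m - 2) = -m^2 + m + 3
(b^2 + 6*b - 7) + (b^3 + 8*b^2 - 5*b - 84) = b^3 + 9*b^2 + b - 91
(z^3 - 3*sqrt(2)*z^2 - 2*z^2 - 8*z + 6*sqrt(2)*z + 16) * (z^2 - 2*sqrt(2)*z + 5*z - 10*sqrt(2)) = z^5 - 5*sqrt(2)*z^4 + 3*z^4 - 15*sqrt(2)*z^3 - 6*z^3 + 12*z^2 + 66*sqrt(2)*z^2 - 40*z + 48*sqrt(2)*z - 160*sqrt(2)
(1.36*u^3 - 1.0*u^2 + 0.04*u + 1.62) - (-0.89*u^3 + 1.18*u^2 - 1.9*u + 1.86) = 2.25*u^3 - 2.18*u^2 + 1.94*u - 0.24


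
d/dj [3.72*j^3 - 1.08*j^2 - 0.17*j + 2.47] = 11.16*j^2 - 2.16*j - 0.17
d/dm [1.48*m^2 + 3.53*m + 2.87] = 2.96*m + 3.53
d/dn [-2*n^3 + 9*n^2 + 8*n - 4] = -6*n^2 + 18*n + 8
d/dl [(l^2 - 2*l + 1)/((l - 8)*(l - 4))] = 2*(-5*l^2 + 31*l - 26)/(l^4 - 24*l^3 + 208*l^2 - 768*l + 1024)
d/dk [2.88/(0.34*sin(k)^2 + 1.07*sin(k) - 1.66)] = -(1.9584*sin(k) + 3.0816)*cos(k)/(0.34*sin(k)^2 + 1.07*sin(k) - 1.66)^2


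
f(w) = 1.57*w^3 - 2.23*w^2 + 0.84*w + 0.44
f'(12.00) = 625.56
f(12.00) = 2402.36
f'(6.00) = 143.64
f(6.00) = 264.32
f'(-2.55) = 42.84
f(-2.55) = -42.24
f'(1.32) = 3.16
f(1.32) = 1.27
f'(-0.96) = 9.46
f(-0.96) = -3.81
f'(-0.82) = 7.66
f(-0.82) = -2.61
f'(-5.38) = 161.16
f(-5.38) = -313.11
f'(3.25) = 36.09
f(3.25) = 33.51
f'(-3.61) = 78.32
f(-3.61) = -105.52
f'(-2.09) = 30.74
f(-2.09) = -25.39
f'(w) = 4.71*w^2 - 4.46*w + 0.84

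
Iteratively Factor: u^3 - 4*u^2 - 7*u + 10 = (u - 5)*(u^2 + u - 2) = (u - 5)*(u - 1)*(u + 2)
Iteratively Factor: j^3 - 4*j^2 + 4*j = (j - 2)*(j^2 - 2*j) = (j - 2)^2*(j)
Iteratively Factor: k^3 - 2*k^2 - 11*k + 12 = (k + 3)*(k^2 - 5*k + 4) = (k - 1)*(k + 3)*(k - 4)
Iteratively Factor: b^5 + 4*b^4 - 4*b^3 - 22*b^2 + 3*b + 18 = (b + 1)*(b^4 + 3*b^3 - 7*b^2 - 15*b + 18) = (b - 1)*(b + 1)*(b^3 + 4*b^2 - 3*b - 18) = (b - 1)*(b + 1)*(b + 3)*(b^2 + b - 6) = (b - 1)*(b + 1)*(b + 3)^2*(b - 2)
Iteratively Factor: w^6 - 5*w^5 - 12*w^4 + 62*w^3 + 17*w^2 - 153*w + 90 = (w + 3)*(w^5 - 8*w^4 + 12*w^3 + 26*w^2 - 61*w + 30) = (w + 2)*(w + 3)*(w^4 - 10*w^3 + 32*w^2 - 38*w + 15) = (w - 1)*(w + 2)*(w + 3)*(w^3 - 9*w^2 + 23*w - 15) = (w - 3)*(w - 1)*(w + 2)*(w + 3)*(w^2 - 6*w + 5) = (w - 5)*(w - 3)*(w - 1)*(w + 2)*(w + 3)*(w - 1)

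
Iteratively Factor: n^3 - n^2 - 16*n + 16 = (n - 4)*(n^2 + 3*n - 4) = (n - 4)*(n + 4)*(n - 1)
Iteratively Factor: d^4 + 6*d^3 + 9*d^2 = (d)*(d^3 + 6*d^2 + 9*d) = d*(d + 3)*(d^2 + 3*d) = d^2*(d + 3)*(d + 3)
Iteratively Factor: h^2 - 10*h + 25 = (h - 5)*(h - 5)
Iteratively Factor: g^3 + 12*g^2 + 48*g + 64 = (g + 4)*(g^2 + 8*g + 16) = (g + 4)^2*(g + 4)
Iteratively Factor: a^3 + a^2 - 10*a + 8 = (a - 1)*(a^2 + 2*a - 8) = (a - 1)*(a + 4)*(a - 2)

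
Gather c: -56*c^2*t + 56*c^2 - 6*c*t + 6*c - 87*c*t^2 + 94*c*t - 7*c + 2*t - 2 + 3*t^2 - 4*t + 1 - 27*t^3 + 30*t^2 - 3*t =c^2*(56 - 56*t) + c*(-87*t^2 + 88*t - 1) - 27*t^3 + 33*t^2 - 5*t - 1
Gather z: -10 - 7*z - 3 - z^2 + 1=-z^2 - 7*z - 12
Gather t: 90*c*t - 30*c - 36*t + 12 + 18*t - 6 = -30*c + t*(90*c - 18) + 6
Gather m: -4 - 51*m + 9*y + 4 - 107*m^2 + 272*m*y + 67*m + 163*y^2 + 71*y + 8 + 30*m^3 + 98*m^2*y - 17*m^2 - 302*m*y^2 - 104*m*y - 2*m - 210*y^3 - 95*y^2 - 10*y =30*m^3 + m^2*(98*y - 124) + m*(-302*y^2 + 168*y + 14) - 210*y^3 + 68*y^2 + 70*y + 8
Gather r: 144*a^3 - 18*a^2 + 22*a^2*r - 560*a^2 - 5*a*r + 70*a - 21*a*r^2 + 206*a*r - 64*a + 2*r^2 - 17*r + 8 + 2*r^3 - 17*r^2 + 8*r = 144*a^3 - 578*a^2 + 6*a + 2*r^3 + r^2*(-21*a - 15) + r*(22*a^2 + 201*a - 9) + 8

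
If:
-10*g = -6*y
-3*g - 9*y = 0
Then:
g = 0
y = 0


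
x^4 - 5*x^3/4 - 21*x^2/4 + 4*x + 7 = (x - 2)^2*(x + 1)*(x + 7/4)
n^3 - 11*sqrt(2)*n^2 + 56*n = n*(n - 7*sqrt(2))*(n - 4*sqrt(2))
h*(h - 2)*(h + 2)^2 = h^4 + 2*h^3 - 4*h^2 - 8*h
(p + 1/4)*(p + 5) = p^2 + 21*p/4 + 5/4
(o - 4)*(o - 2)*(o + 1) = o^3 - 5*o^2 + 2*o + 8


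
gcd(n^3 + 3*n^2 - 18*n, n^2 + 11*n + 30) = n + 6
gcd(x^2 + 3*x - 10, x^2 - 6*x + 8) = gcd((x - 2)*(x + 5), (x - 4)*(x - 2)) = x - 2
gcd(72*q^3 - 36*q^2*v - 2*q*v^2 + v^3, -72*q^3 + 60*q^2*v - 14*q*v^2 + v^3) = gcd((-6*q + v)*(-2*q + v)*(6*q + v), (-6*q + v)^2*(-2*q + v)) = 12*q^2 - 8*q*v + v^2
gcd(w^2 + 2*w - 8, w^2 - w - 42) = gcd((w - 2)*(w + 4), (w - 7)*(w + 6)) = 1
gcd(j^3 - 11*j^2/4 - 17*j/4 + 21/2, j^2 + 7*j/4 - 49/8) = j - 7/4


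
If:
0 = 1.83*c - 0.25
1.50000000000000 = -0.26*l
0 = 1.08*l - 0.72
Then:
No Solution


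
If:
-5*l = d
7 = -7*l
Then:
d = 5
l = -1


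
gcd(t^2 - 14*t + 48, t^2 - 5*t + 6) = 1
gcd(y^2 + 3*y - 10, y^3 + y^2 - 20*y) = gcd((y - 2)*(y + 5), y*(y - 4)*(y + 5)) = y + 5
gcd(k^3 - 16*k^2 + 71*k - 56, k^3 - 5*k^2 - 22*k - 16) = k - 8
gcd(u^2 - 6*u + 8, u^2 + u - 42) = 1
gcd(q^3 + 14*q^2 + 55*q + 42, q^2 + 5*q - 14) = q + 7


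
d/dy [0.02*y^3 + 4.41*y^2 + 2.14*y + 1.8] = 0.06*y^2 + 8.82*y + 2.14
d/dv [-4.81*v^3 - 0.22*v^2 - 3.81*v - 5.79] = -14.43*v^2 - 0.44*v - 3.81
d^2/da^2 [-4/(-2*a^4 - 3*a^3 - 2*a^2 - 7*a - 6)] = 8*(-(12*a^2 + 9*a + 2)*(2*a^4 + 3*a^3 + 2*a^2 + 7*a + 6) + (8*a^3 + 9*a^2 + 4*a + 7)^2)/(2*a^4 + 3*a^3 + 2*a^2 + 7*a + 6)^3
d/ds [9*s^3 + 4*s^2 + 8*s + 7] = 27*s^2 + 8*s + 8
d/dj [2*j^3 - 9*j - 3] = 6*j^2 - 9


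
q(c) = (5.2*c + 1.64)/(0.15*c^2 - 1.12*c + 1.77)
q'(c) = (1.12 - 0.3*c)*(5.2*c + 1.64)/(0.15*c^2 - 1.12*c + 1.77)^2 + 5.2/(0.15*c^2 - 1.12*c + 1.77)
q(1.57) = 25.71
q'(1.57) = 57.39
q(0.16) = 1.55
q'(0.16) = 4.30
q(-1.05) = -1.23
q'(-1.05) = 1.11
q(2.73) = -93.34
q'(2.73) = 134.94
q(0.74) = 5.36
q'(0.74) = 9.79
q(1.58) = 26.29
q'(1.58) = 59.18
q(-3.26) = -2.18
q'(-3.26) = 0.09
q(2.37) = -333.55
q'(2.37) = 3134.39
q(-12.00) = -1.65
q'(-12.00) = -0.07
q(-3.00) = -2.15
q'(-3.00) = 0.13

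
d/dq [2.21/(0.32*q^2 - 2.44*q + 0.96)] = (5.3924 - 1.4144*q)/(0.32*q^2 - 2.44*q + 0.96)^2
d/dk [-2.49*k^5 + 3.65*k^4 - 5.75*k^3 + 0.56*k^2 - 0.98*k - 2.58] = -12.45*k^4 + 14.6*k^3 - 17.25*k^2 + 1.12*k - 0.98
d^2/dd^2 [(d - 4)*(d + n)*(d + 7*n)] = 6*d + 16*n - 8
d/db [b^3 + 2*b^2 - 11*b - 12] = 3*b^2 + 4*b - 11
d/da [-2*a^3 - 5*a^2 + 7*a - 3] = -6*a^2 - 10*a + 7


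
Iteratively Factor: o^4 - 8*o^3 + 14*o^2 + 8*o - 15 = (o - 1)*(o^3 - 7*o^2 + 7*o + 15) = (o - 5)*(o - 1)*(o^2 - 2*o - 3) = (o - 5)*(o - 1)*(o + 1)*(o - 3)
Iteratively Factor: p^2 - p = (p - 1)*(p)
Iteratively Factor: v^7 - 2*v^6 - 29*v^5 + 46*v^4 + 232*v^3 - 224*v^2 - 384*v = (v - 2)*(v^6 - 29*v^4 - 12*v^3 + 208*v^2 + 192*v) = (v - 2)*(v + 1)*(v^5 - v^4 - 28*v^3 + 16*v^2 + 192*v) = (v - 2)*(v + 1)*(v + 4)*(v^4 - 5*v^3 - 8*v^2 + 48*v) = v*(v - 2)*(v + 1)*(v + 4)*(v^3 - 5*v^2 - 8*v + 48) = v*(v - 4)*(v - 2)*(v + 1)*(v + 4)*(v^2 - v - 12) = v*(v - 4)^2*(v - 2)*(v + 1)*(v + 4)*(v + 3)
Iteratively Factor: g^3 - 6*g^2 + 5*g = (g - 1)*(g^2 - 5*g) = (g - 5)*(g - 1)*(g)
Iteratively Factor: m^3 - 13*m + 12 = (m - 3)*(m^2 + 3*m - 4) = (m - 3)*(m - 1)*(m + 4)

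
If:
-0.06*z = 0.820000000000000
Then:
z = -13.67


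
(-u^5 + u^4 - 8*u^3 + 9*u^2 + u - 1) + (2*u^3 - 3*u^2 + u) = -u^5 + u^4 - 6*u^3 + 6*u^2 + 2*u - 1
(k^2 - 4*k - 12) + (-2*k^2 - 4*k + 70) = -k^2 - 8*k + 58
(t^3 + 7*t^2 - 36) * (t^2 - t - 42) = t^5 + 6*t^4 - 49*t^3 - 330*t^2 + 36*t + 1512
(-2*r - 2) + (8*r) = 6*r - 2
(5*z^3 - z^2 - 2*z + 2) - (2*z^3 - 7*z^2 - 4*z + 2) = 3*z^3 + 6*z^2 + 2*z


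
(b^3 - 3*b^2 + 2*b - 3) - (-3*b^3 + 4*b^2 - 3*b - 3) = 4*b^3 - 7*b^2 + 5*b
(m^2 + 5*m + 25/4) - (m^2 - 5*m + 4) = 10*m + 9/4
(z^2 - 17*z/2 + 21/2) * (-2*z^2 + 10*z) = -2*z^4 + 27*z^3 - 106*z^2 + 105*z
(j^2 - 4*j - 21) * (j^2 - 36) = j^4 - 4*j^3 - 57*j^2 + 144*j + 756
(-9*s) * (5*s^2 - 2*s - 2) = -45*s^3 + 18*s^2 + 18*s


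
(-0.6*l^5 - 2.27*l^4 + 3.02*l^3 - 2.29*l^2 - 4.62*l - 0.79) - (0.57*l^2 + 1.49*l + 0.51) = -0.6*l^5 - 2.27*l^4 + 3.02*l^3 - 2.86*l^2 - 6.11*l - 1.3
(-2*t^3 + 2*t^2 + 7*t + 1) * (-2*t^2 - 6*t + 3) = 4*t^5 + 8*t^4 - 32*t^3 - 38*t^2 + 15*t + 3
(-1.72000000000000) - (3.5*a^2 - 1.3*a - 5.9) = -3.5*a^2 + 1.3*a + 4.18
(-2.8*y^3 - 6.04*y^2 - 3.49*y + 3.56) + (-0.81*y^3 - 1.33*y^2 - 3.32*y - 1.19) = -3.61*y^3 - 7.37*y^2 - 6.81*y + 2.37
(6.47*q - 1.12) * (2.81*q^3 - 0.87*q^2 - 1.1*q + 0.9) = 18.1807*q^4 - 8.7761*q^3 - 6.1426*q^2 + 7.055*q - 1.008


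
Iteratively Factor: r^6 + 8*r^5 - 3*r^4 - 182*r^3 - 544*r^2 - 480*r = (r - 5)*(r^5 + 13*r^4 + 62*r^3 + 128*r^2 + 96*r) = (r - 5)*(r + 3)*(r^4 + 10*r^3 + 32*r^2 + 32*r) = (r - 5)*(r + 3)*(r + 4)*(r^3 + 6*r^2 + 8*r) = (r - 5)*(r + 3)*(r + 4)^2*(r^2 + 2*r) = r*(r - 5)*(r + 3)*(r + 4)^2*(r + 2)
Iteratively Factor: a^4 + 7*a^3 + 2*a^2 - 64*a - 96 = (a + 4)*(a^3 + 3*a^2 - 10*a - 24) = (a - 3)*(a + 4)*(a^2 + 6*a + 8) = (a - 3)*(a + 2)*(a + 4)*(a + 4)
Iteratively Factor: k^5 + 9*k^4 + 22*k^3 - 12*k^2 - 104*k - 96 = (k + 2)*(k^4 + 7*k^3 + 8*k^2 - 28*k - 48) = (k + 2)*(k + 3)*(k^3 + 4*k^2 - 4*k - 16) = (k - 2)*(k + 2)*(k + 3)*(k^2 + 6*k + 8) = (k - 2)*(k + 2)^2*(k + 3)*(k + 4)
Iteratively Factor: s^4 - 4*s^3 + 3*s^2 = (s - 1)*(s^3 - 3*s^2) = (s - 3)*(s - 1)*(s^2) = s*(s - 3)*(s - 1)*(s)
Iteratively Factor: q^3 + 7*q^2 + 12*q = (q)*(q^2 + 7*q + 12) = q*(q + 4)*(q + 3)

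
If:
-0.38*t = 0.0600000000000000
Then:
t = -0.16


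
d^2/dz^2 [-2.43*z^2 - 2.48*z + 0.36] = -4.86000000000000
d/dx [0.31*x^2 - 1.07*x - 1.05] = 0.62*x - 1.07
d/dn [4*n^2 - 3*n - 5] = 8*n - 3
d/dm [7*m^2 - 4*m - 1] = 14*m - 4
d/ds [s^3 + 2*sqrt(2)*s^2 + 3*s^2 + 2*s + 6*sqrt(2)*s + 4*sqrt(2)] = 3*s^2 + 4*sqrt(2)*s + 6*s + 2 + 6*sqrt(2)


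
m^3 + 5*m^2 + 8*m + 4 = (m + 1)*(m + 2)^2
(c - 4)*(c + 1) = c^2 - 3*c - 4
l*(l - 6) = l^2 - 6*l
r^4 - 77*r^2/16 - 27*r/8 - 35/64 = (r - 5/2)*(r + 1/4)*(r + 1/2)*(r + 7/4)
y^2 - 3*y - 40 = (y - 8)*(y + 5)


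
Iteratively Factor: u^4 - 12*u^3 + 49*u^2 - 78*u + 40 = (u - 5)*(u^3 - 7*u^2 + 14*u - 8) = (u - 5)*(u - 4)*(u^2 - 3*u + 2) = (u - 5)*(u - 4)*(u - 2)*(u - 1)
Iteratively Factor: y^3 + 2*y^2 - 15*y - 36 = (y + 3)*(y^2 - y - 12) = (y - 4)*(y + 3)*(y + 3)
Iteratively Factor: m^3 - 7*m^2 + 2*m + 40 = (m + 2)*(m^2 - 9*m + 20) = (m - 5)*(m + 2)*(m - 4)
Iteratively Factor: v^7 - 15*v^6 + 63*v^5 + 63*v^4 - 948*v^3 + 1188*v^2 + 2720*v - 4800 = (v - 4)*(v^6 - 11*v^5 + 19*v^4 + 139*v^3 - 392*v^2 - 380*v + 1200) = (v - 4)*(v + 2)*(v^5 - 13*v^4 + 45*v^3 + 49*v^2 - 490*v + 600) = (v - 4)^2*(v + 2)*(v^4 - 9*v^3 + 9*v^2 + 85*v - 150) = (v - 5)*(v - 4)^2*(v + 2)*(v^3 - 4*v^2 - 11*v + 30) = (v - 5)*(v - 4)^2*(v + 2)*(v + 3)*(v^2 - 7*v + 10) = (v - 5)*(v - 4)^2*(v - 2)*(v + 2)*(v + 3)*(v - 5)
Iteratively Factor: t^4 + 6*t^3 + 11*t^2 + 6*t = (t + 1)*(t^3 + 5*t^2 + 6*t) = t*(t + 1)*(t^2 + 5*t + 6) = t*(t + 1)*(t + 2)*(t + 3)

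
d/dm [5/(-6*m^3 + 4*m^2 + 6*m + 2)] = 5*(9*m^2 - 4*m - 3)/(2*(-3*m^3 + 2*m^2 + 3*m + 1)^2)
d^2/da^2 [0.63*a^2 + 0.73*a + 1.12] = 1.26000000000000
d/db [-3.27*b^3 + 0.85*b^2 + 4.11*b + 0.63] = -9.81*b^2 + 1.7*b + 4.11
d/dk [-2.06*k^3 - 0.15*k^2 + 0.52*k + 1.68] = -6.18*k^2 - 0.3*k + 0.52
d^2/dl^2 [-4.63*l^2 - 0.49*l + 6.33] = -9.26000000000000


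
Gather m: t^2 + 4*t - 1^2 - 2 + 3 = t^2 + 4*t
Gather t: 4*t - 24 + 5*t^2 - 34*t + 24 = 5*t^2 - 30*t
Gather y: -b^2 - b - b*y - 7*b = -b^2 - b*y - 8*b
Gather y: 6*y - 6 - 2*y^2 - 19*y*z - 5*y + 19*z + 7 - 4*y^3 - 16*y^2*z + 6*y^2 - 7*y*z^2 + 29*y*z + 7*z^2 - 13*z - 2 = -4*y^3 + y^2*(4 - 16*z) + y*(-7*z^2 + 10*z + 1) + 7*z^2 + 6*z - 1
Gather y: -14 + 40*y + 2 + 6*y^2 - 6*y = 6*y^2 + 34*y - 12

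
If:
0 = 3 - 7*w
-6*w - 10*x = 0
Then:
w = 3/7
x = -9/35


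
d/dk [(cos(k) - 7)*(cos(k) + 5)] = 2*(1 - cos(k))*sin(k)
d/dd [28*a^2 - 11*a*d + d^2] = -11*a + 2*d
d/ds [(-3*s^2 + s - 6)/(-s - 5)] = (3*s^2 + 30*s - 11)/(s^2 + 10*s + 25)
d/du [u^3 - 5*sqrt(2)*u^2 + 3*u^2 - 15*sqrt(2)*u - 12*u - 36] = 3*u^2 - 10*sqrt(2)*u + 6*u - 15*sqrt(2) - 12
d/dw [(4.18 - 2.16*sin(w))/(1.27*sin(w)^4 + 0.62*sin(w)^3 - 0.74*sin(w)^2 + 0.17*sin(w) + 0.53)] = (8.2296*sin(w)^4 - 18.556*sin(w)^3 - 9.3732*sin(w)^2 + 6.1864*sin(w) - 1.8554)*cos(w)/(1.6129*sin(w)^8 + 1.5748*sin(w)^7 - 1.4952*sin(w)^6 - 0.4858*sin(w)^5 + 2.1046*sin(w)^4 + 0.4056*sin(w)^3 - 0.7555*sin(w)^2 + 0.1802*sin(w) + 0.2809)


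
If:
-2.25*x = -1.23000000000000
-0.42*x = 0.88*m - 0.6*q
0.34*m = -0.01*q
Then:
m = -0.01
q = 0.37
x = 0.55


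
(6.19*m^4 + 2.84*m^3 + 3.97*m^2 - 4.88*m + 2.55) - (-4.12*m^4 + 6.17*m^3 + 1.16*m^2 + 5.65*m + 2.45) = 10.31*m^4 - 3.33*m^3 + 2.81*m^2 - 10.53*m + 0.0999999999999996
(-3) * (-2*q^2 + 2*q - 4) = 6*q^2 - 6*q + 12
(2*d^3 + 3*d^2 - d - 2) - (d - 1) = 2*d^3 + 3*d^2 - 2*d - 1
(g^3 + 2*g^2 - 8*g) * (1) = g^3 + 2*g^2 - 8*g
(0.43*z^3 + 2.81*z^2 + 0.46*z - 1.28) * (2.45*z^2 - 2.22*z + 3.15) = 1.0535*z^5 + 5.9299*z^4 - 3.7567*z^3 + 4.6943*z^2 + 4.2906*z - 4.032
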